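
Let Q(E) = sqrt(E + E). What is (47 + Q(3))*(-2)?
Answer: -94 - 2*sqrt(6) ≈ -98.899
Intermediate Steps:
Q(E) = sqrt(2)*sqrt(E) (Q(E) = sqrt(2*E) = sqrt(2)*sqrt(E))
(47 + Q(3))*(-2) = (47 + sqrt(2)*sqrt(3))*(-2) = (47 + sqrt(6))*(-2) = -94 - 2*sqrt(6)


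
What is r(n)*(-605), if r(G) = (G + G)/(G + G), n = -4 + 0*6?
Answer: -605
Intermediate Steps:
n = -4 (n = -4 + 0 = -4)
r(G) = 1 (r(G) = (2*G)/((2*G)) = (2*G)*(1/(2*G)) = 1)
r(n)*(-605) = 1*(-605) = -605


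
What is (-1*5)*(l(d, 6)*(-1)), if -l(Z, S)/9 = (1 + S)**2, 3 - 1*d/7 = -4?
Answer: -2205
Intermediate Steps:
d = 49 (d = 21 - 7*(-4) = 21 + 28 = 49)
l(Z, S) = -9*(1 + S)**2
(-1*5)*(l(d, 6)*(-1)) = (-1*5)*(-9*(1 + 6)**2*(-1)) = -5*(-9*7**2)*(-1) = -5*(-9*49)*(-1) = -(-2205)*(-1) = -5*441 = -2205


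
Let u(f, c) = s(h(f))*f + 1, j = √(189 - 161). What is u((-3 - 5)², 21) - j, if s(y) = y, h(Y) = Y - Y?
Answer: 1 - 2*√7 ≈ -4.2915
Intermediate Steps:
h(Y) = 0
j = 2*√7 (j = √28 = 2*√7 ≈ 5.2915)
u(f, c) = 1 (u(f, c) = 0*f + 1 = 0 + 1 = 1)
u((-3 - 5)², 21) - j = 1 - 2*√7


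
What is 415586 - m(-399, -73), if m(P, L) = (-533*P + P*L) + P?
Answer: 174191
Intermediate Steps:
m(P, L) = -532*P + L*P (m(P, L) = (-533*P + L*P) + P = -532*P + L*P)
415586 - m(-399, -73) = 415586 - (-399)*(-532 - 73) = 415586 - (-399)*(-605) = 415586 - 1*241395 = 415586 - 241395 = 174191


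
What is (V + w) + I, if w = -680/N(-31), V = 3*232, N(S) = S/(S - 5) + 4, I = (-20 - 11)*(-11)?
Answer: 31399/35 ≈ 897.11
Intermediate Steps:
I = 341 (I = -31*(-11) = 341)
N(S) = 4 + S/(-5 + S) (N(S) = S/(-5 + S) + 4 = 4 + S/(-5 + S))
V = 696
w = -4896/35 (w = -680*(-5 - 31)/(5*(-4 - 31)) = -680/(5*(-35)/(-36)) = -680/(5*(-1/36)*(-35)) = -680/175/36 = -680*36/175 = -4896/35 ≈ -139.89)
(V + w) + I = (696 - 4896/35) + 341 = 19464/35 + 341 = 31399/35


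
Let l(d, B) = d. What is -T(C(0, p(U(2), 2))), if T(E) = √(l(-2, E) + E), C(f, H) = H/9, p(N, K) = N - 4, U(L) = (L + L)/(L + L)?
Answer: -I*√21/3 ≈ -1.5275*I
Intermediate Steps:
U(L) = 1 (U(L) = (2*L)/((2*L)) = (2*L)*(1/(2*L)) = 1)
p(N, K) = -4 + N
C(f, H) = H/9 (C(f, H) = H*(⅑) = H/9)
T(E) = √(-2 + E)
-T(C(0, p(U(2), 2))) = -√(-2 + (-4 + 1)/9) = -√(-2 + (⅑)*(-3)) = -√(-2 - ⅓) = -√(-7/3) = -I*√21/3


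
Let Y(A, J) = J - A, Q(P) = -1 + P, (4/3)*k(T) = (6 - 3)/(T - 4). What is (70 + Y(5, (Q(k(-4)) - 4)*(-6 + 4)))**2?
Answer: 1461681/256 ≈ 5709.7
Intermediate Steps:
k(T) = 9/(4*(-4 + T)) (k(T) = 3*((6 - 3)/(T - 4))/4 = 3*(3/(-4 + T))/4 = 9/(4*(-4 + T)))
(70 + Y(5, (Q(k(-4)) - 4)*(-6 + 4)))**2 = (70 + (((-1 + 9/(4*(-4 - 4))) - 4)*(-6 + 4) - 1*5))**2 = (70 + (((-1 + (9/4)/(-8)) - 4)*(-2) - 5))**2 = (70 + (((-1 + (9/4)*(-1/8)) - 4)*(-2) - 5))**2 = (70 + (((-1 - 9/32) - 4)*(-2) - 5))**2 = (70 + ((-41/32 - 4)*(-2) - 5))**2 = (70 + (-169/32*(-2) - 5))**2 = (70 + (169/16 - 5))**2 = (70 + 89/16)**2 = (1209/16)**2 = 1461681/256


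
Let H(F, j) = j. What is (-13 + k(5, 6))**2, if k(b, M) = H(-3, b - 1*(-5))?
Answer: 9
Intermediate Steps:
k(b, M) = 5 + b (k(b, M) = b - 1*(-5) = b + 5 = 5 + b)
(-13 + k(5, 6))**2 = (-13 + (5 + 5))**2 = (-13 + 10)**2 = (-3)**2 = 9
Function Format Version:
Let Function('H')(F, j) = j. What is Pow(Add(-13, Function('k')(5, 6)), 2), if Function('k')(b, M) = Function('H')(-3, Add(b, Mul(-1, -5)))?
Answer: 9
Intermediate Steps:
Function('k')(b, M) = Add(5, b) (Function('k')(b, M) = Add(b, Mul(-1, -5)) = Add(b, 5) = Add(5, b))
Pow(Add(-13, Function('k')(5, 6)), 2) = Pow(Add(-13, Add(5, 5)), 2) = Pow(Add(-13, 10), 2) = Pow(-3, 2) = 9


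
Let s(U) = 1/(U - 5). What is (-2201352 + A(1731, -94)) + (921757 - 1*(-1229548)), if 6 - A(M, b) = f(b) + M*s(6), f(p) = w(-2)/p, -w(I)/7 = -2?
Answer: -2433277/47 ≈ -51772.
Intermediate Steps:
w(I) = 14 (w(I) = -7*(-2) = 14)
s(U) = 1/(-5 + U)
f(p) = 14/p
A(M, b) = 6 - M - 14/b (A(M, b) = 6 - (14/b + M/(-5 + 6)) = 6 - (14/b + M/1) = 6 - (14/b + M*1) = 6 - (14/b + M) = 6 - (M + 14/b) = 6 + (-M - 14/b) = 6 - M - 14/b)
(-2201352 + A(1731, -94)) + (921757 - 1*(-1229548)) = (-2201352 + (6 - 1*1731 - 14/(-94))) + (921757 - 1*(-1229548)) = (-2201352 + (6 - 1731 - 14*(-1/94))) + (921757 + 1229548) = (-2201352 + (6 - 1731 + 7/47)) + 2151305 = (-2201352 - 81068/47) + 2151305 = -103544612/47 + 2151305 = -2433277/47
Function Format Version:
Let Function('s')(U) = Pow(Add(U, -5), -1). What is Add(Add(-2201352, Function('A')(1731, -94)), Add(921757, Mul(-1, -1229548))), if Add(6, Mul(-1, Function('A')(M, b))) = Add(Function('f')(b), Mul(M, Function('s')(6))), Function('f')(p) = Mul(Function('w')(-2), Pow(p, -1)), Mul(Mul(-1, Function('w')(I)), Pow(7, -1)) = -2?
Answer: Rational(-2433277, 47) ≈ -51772.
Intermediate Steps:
Function('w')(I) = 14 (Function('w')(I) = Mul(-7, -2) = 14)
Function('s')(U) = Pow(Add(-5, U), -1)
Function('f')(p) = Mul(14, Pow(p, -1))
Function('A')(M, b) = Add(6, Mul(-1, M), Mul(-14, Pow(b, -1))) (Function('A')(M, b) = Add(6, Mul(-1, Add(Mul(14, Pow(b, -1)), Mul(M, Pow(Add(-5, 6), -1))))) = Add(6, Mul(-1, Add(Mul(14, Pow(b, -1)), Mul(M, Pow(1, -1))))) = Add(6, Mul(-1, Add(Mul(14, Pow(b, -1)), Mul(M, 1)))) = Add(6, Mul(-1, Add(Mul(14, Pow(b, -1)), M))) = Add(6, Mul(-1, Add(M, Mul(14, Pow(b, -1))))) = Add(6, Add(Mul(-1, M), Mul(-14, Pow(b, -1)))) = Add(6, Mul(-1, M), Mul(-14, Pow(b, -1))))
Add(Add(-2201352, Function('A')(1731, -94)), Add(921757, Mul(-1, -1229548))) = Add(Add(-2201352, Add(6, Mul(-1, 1731), Mul(-14, Pow(-94, -1)))), Add(921757, Mul(-1, -1229548))) = Add(Add(-2201352, Add(6, -1731, Mul(-14, Rational(-1, 94)))), Add(921757, 1229548)) = Add(Add(-2201352, Add(6, -1731, Rational(7, 47))), 2151305) = Add(Add(-2201352, Rational(-81068, 47)), 2151305) = Add(Rational(-103544612, 47), 2151305) = Rational(-2433277, 47)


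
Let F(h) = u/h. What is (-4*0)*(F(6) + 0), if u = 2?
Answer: 0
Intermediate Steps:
F(h) = 2/h
(-4*0)*(F(6) + 0) = (-4*0)*(2/6 + 0) = 0*(2*(⅙) + 0) = 0*(⅓ + 0) = 0*(⅓) = 0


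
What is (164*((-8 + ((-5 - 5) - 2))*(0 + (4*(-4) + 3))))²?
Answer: 1818169600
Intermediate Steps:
(164*((-8 + ((-5 - 5) - 2))*(0 + (4*(-4) + 3))))² = (164*((-8 + (-10 - 2))*(0 + (-16 + 3))))² = (164*((-8 - 12)*(0 - 13)))² = (164*(-20*(-13)))² = (164*260)² = 42640² = 1818169600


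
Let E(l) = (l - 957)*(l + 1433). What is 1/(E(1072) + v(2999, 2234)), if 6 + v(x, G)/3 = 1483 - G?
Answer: 1/285804 ≈ 3.4989e-6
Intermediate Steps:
E(l) = (-957 + l)*(1433 + l)
v(x, G) = 4431 - 3*G (v(x, G) = -18 + 3*(1483 - G) = -18 + (4449 - 3*G) = 4431 - 3*G)
1/(E(1072) + v(2999, 2234)) = 1/((-1371381 + 1072² + 476*1072) + (4431 - 3*2234)) = 1/((-1371381 + 1149184 + 510272) + (4431 - 6702)) = 1/(288075 - 2271) = 1/285804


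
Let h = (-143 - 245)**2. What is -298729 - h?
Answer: -449273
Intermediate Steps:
h = 150544 (h = (-388)**2 = 150544)
-298729 - h = -298729 - 1*150544 = -298729 - 150544 = -449273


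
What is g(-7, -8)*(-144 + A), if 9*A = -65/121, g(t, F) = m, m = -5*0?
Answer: 0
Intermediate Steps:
m = 0
g(t, F) = 0
A = -65/1089 (A = (-65/121)/9 = (-65*1/121)/9 = (1/9)*(-65/121) = -65/1089 ≈ -0.059688)
g(-7, -8)*(-144 + A) = 0*(-144 - 65/1089) = 0*(-156881/1089) = 0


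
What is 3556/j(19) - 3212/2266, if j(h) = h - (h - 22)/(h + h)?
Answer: 13812334/74675 ≈ 184.97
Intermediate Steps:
j(h) = h - (-22 + h)/(2*h)
3556/j(19) - 3212/2266 = 3556/(-½ + 19 + 11/19) - 3212/2266 = 3556/(-½ + 19 + 11*(1/19)) - 3212*1/2266 = 3556/(-½ + 19 + 11/19) - 146/103 = 3556/(725/38) - 146/103 = 3556*(38/725) - 146/103 = 135128/725 - 146/103 = 13812334/74675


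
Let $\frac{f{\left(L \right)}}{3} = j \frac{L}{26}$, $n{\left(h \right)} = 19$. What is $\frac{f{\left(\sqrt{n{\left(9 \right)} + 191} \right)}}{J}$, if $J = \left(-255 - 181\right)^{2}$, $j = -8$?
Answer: $- \frac{3 \sqrt{210}}{617812} \approx -7.0368 \cdot 10^{-5}$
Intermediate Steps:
$J = 190096$ ($J = \left(-436\right)^{2} = 190096$)
$f{\left(L \right)} = - \frac{12 L}{13}$ ($f{\left(L \right)} = 3 \left(- 8 \frac{L}{26}\right) = 3 \left(- \frac{4 L}{13}\right) = - \frac{12 L}{13}$)
$\frac{f{\left(\sqrt{n{\left(9 \right)} + 191} \right)}}{J} = \frac{\left(- \frac{12}{13}\right) \sqrt{19 + 191}}{190096} = - \frac{12 \sqrt{210}}{13} \cdot \frac{1}{190096} = - \frac{3 \sqrt{210}}{617812}$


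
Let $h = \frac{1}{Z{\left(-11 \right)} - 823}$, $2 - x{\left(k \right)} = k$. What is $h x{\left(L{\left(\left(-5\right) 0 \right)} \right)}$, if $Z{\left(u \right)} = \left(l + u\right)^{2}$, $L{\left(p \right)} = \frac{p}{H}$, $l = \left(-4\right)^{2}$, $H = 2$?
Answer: $- \frac{1}{399} \approx -0.0025063$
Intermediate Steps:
$l = 16$
$L{\left(p \right)} = \frac{p}{2}$
$Z{\left(u \right)} = \left(16 + u\right)^{2}$
$x{\left(k \right)} = 2 - k$
$h = - \frac{1}{798}$ ($h = \frac{1}{\left(16 - 11\right)^{2} - 823} = \frac{1}{5^{2} - 823} = \frac{1}{25 - 823} = \frac{1}{-798} = - \frac{1}{798} \approx -0.0012531$)
$h x{\left(L{\left(\left(-5\right) 0 \right)} \right)} = - \frac{2 - \frac{\left(-5\right) 0}{2}}{798} = - \frac{2 - \frac{1}{2} \cdot 0}{798} = - \frac{2 - 0}{798} = - \frac{2 + 0}{798} = \left(- \frac{1}{798}\right) 2 = - \frac{1}{399}$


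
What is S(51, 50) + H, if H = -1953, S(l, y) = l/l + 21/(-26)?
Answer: -50773/26 ≈ -1952.8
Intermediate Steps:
S(l, y) = 5/26 (S(l, y) = 1 + 21*(-1/26) = 1 - 21/26 = 5/26)
S(51, 50) + H = 5/26 - 1953 = -50773/26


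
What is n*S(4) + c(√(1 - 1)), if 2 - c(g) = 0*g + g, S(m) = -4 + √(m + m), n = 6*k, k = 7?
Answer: -166 + 84*√2 ≈ -47.206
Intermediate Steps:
n = 42 (n = 6*7 = 42)
S(m) = -4 + √2*√m (S(m) = -4 + √(2*m) = -4 + √2*√m)
c(g) = 2 - g (c(g) = 2 - (0*g + g) = 2 - (0 + g) = 2 - g)
n*S(4) + c(√(1 - 1)) = 42*(-4 + √2*√4) + (2 - √(1 - 1)) = 42*(-4 + √2*2) + (2 - √0) = 42*(-4 + 2*√2) + (2 - 1*0) = (-168 + 84*√2) + (2 + 0) = (-168 + 84*√2) + 2 = -166 + 84*√2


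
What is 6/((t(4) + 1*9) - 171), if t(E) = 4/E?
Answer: -6/161 ≈ -0.037267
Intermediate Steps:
t(E) = 4/E
6/((t(4) + 1*9) - 171) = 6/((4/4 + 1*9) - 171) = 6/((4*(1/4) + 9) - 171) = 6/((1 + 9) - 171) = 6/(10 - 171) = 6/(-161) = 6*(-1/161) = -6/161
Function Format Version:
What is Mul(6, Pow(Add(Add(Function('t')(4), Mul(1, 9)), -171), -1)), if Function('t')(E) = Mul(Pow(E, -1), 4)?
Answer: Rational(-6, 161) ≈ -0.037267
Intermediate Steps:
Function('t')(E) = Mul(4, Pow(E, -1))
Mul(6, Pow(Add(Add(Function('t')(4), Mul(1, 9)), -171), -1)) = Mul(6, Pow(Add(Add(Mul(4, Pow(4, -1)), Mul(1, 9)), -171), -1)) = Mul(6, Pow(Add(Add(Mul(4, Rational(1, 4)), 9), -171), -1)) = Mul(6, Pow(Add(Add(1, 9), -171), -1)) = Mul(6, Pow(Add(10, -171), -1)) = Mul(6, Pow(-161, -1)) = Mul(6, Rational(-1, 161)) = Rational(-6, 161)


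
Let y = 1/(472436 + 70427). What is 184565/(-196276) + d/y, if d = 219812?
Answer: 23421183617276091/196276 ≈ 1.1933e+11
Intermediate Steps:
y = 1/542863 ≈ 1.8421e-6
184565/(-196276) + d/y = 184565/(-196276) + 219812/(1/542863) = 184565*(-1/196276) + 219812*542863 = -184565/196276 + 119327801756 = 23421183617276091/196276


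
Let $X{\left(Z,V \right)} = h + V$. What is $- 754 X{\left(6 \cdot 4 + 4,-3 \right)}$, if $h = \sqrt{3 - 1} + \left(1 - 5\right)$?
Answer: $5278 - 754 \sqrt{2} \approx 4211.7$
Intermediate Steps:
$h = -4 + \sqrt{2}$ ($h = \sqrt{2} - 4 = -4 + \sqrt{2} \approx -2.5858$)
$X{\left(Z,V \right)} = -4 + V + \sqrt{2}$ ($X{\left(Z,V \right)} = \left(-4 + \sqrt{2}\right) + V = -4 + V + \sqrt{2}$)
$- 754 X{\left(6 \cdot 4 + 4,-3 \right)} = - 754 \left(-4 - 3 + \sqrt{2}\right) = - 754 \left(-7 + \sqrt{2}\right) = 5278 - 754 \sqrt{2}$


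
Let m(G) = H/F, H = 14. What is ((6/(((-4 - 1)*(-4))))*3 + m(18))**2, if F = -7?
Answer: 121/100 ≈ 1.2100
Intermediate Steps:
m(G) = -2 (m(G) = 14/(-7) = 14*(-1/7) = -2)
((6/(((-4 - 1)*(-4))))*3 + m(18))**2 = ((6/(((-4 - 1)*(-4))))*3 - 2)**2 = ((6/((-5*(-4))))*3 - 2)**2 = ((6/20)*3 - 2)**2 = ((6*(1/20))*3 - 2)**2 = ((3/10)*3 - 2)**2 = (9/10 - 2)**2 = (-11/10)**2 = 121/100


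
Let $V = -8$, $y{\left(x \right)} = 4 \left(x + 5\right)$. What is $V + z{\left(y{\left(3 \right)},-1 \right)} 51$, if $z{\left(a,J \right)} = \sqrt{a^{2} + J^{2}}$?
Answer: $-8 + 255 \sqrt{41} \approx 1624.8$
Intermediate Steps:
$y{\left(x \right)} = 20 + 4 x$ ($y{\left(x \right)} = 4 \left(5 + x\right) = 20 + 4 x$)
$z{\left(a,J \right)} = \sqrt{J^{2} + a^{2}}$
$V + z{\left(y{\left(3 \right)},-1 \right)} 51 = -8 + \sqrt{\left(-1\right)^{2} + \left(20 + 4 \cdot 3\right)^{2}} \cdot 51 = -8 + \sqrt{1 + \left(20 + 12\right)^{2}} \cdot 51 = -8 + \sqrt{1 + 32^{2}} \cdot 51 = -8 + \sqrt{1 + 1024} \cdot 51 = -8 + \sqrt{1025} \cdot 51 = -8 + 5 \sqrt{41} \cdot 51 = -8 + 255 \sqrt{41}$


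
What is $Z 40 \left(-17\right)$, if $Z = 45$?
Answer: $-30600$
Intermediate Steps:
$Z 40 \left(-17\right) = 45 \cdot 40 \left(-17\right) = 1800 \left(-17\right) = -30600$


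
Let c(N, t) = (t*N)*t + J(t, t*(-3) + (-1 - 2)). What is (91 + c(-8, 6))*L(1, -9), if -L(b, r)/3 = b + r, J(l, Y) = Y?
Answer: -5232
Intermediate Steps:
c(N, t) = -3 - 3*t + N*t² (c(N, t) = (t*N)*t + (t*(-3) + (-1 - 2)) = (N*t)*t + (-3*t - 3) = N*t² + (-3 - 3*t) = -3 - 3*t + N*t²)
L(b, r) = -3*b - 3*r (L(b, r) = -3*(b + r) = -3*b - 3*r)
(91 + c(-8, 6))*L(1, -9) = (91 + (-3 - 3*6 - 8*6²))*(-3*1 - 3*(-9)) = (91 + (-3 - 18 - 8*36))*(-3 + 27) = (91 + (-3 - 18 - 288))*24 = (91 - 309)*24 = -218*24 = -5232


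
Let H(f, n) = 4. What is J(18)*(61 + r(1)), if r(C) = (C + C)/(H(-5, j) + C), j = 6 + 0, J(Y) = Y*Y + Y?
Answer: 104994/5 ≈ 20999.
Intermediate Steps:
J(Y) = Y + Y**2 (J(Y) = Y**2 + Y = Y + Y**2)
j = 6
r(C) = 2*C/(4 + C) (r(C) = (C + C)/(4 + C) = (2*C)/(4 + C) = 2*C/(4 + C))
J(18)*(61 + r(1)) = (18*(1 + 18))*(61 + 2*1/(4 + 1)) = (18*19)*(61 + 2*1/5) = 342*(61 + 2*1*(1/5)) = 342*(61 + 2/5) = 342*(307/5) = 104994/5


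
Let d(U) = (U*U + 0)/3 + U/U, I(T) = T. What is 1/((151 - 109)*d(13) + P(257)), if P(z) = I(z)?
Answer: 1/2665 ≈ 0.00037523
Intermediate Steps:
P(z) = z
d(U) = 1 + U²/3 (d(U) = (U² + 0)*(⅓) + 1 = U²*(⅓) + 1 = U²/3 + 1 = 1 + U²/3)
1/((151 - 109)*d(13) + P(257)) = 1/((151 - 109)*(1 + (⅓)*13²) + 257) = 1/(42*(1 + (⅓)*169) + 257) = 1/(42*(1 + 169/3) + 257) = 1/(42*(172/3) + 257) = 1/(2408 + 257) = 1/2665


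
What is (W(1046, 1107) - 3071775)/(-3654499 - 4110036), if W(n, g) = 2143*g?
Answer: 699474/7764535 ≈ 0.090086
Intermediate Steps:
(W(1046, 1107) - 3071775)/(-3654499 - 4110036) = (2143*1107 - 3071775)/(-3654499 - 4110036) = (2372301 - 3071775)/(-7764535) = -699474*(-1/7764535) = 699474/7764535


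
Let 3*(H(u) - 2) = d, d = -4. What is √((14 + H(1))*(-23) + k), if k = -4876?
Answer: 2*I*√11730/3 ≈ 72.203*I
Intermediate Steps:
H(u) = ⅔ (H(u) = 2 + (⅓)*(-4) = 2 - 4/3 = ⅔)
√((14 + H(1))*(-23) + k) = √((14 + ⅔)*(-23) - 4876) = √((44/3)*(-23) - 4876) = √(-1012/3 - 4876) = √(-15640/3) = 2*I*√11730/3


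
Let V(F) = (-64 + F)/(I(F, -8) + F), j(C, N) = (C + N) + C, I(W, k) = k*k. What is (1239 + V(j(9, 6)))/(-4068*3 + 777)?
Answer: -1048/9669 ≈ -0.10839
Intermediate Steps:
I(W, k) = k**2
j(C, N) = N + 2*C
V(F) = (-64 + F)/(64 + F) (V(F) = (-64 + F)/((-8)**2 + F) = (-64 + F)/(64 + F))
(1239 + V(j(9, 6)))/(-4068*3 + 777) = (1239 + (-64 + (6 + 2*9))/(64 + (6 + 2*9)))/(-4068*3 + 777) = (1239 + (-64 + (6 + 18))/(64 + (6 + 18)))/(-12204 + 777) = (1239 + (-64 + 24)/(64 + 24))/(-11427) = (1239 - 40/88)*(-1/11427) = (1239 + (1/88)*(-40))*(-1/11427) = (1239 - 5/11)*(-1/11427) = (13624/11)*(-1/11427) = -1048/9669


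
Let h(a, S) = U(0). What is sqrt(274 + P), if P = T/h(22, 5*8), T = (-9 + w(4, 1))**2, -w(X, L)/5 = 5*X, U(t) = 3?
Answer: sqrt(38109)/3 ≈ 65.072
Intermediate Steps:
h(a, S) = 3
w(X, L) = -25*X
T = 11881 (T = (-9 - 25*4)**2 = (-9 - 100)**2 = (-109)**2 = 11881)
P = 11881/3 ≈ 3960.3
sqrt(274 + P) = sqrt(274 + 11881/3) = sqrt(12703/3) = sqrt(38109)/3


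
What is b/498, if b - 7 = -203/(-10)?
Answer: 91/1660 ≈ 0.054819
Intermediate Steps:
b = 273/10 (b = 7 - 203/(-10) = 7 - 203*(-⅒) = 7 + 203/10 = 273/10 ≈ 27.300)
b/498 = (273/10)/498 = (273/10)*(1/498) = 91/1660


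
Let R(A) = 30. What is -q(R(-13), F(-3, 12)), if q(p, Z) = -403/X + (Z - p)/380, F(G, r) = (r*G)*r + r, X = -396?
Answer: 1253/7524 ≈ 0.16653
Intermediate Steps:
F(G, r) = r + G*r² (F(G, r) = (G*r)*r + r = G*r² + r = r + G*r²)
q(p, Z) = 403/396 - p/380 + Z/380 (q(p, Z) = -403/(-396) + (Z - p)/380 = -403*(-1/396) + (Z - p)*(1/380) = 403/396 + (-p/380 + Z/380) = 403/396 - p/380 + Z/380)
-q(R(-13), F(-3, 12)) = -(403/396 - 1/380*30 + (12*(1 - 3*12))/380) = -(403/396 - 3/38 + (12*(1 - 36))/380) = -(403/396 - 3/38 + (12*(-35))/380) = -(403/396 - 3/38 + (1/380)*(-420)) = -(403/396 - 3/38 - 21/19) = -1*(-1253/7524) = 1253/7524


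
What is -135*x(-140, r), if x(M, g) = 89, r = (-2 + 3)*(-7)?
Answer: -12015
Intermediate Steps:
r = -7 (r = 1*(-7) = -7)
-135*x(-140, r) = -135*89 = -12015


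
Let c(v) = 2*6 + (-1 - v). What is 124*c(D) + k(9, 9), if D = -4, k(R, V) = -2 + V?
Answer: 1867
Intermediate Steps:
c(v) = 11 - v (c(v) = 12 + (-1 - v) = 11 - v)
124*c(D) + k(9, 9) = 124*(11 - 1*(-4)) + (-2 + 9) = 124*(11 + 4) + 7 = 124*15 + 7 = 1860 + 7 = 1867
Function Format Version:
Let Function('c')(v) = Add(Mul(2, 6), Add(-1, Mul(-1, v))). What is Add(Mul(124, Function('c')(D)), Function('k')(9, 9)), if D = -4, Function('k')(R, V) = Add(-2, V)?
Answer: 1867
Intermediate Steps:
Function('c')(v) = Add(11, Mul(-1, v)) (Function('c')(v) = Add(12, Add(-1, Mul(-1, v))) = Add(11, Mul(-1, v)))
Add(Mul(124, Function('c')(D)), Function('k')(9, 9)) = Add(Mul(124, Add(11, Mul(-1, -4))), Add(-2, 9)) = Add(Mul(124, Add(11, 4)), 7) = Add(Mul(124, 15), 7) = Add(1860, 7) = 1867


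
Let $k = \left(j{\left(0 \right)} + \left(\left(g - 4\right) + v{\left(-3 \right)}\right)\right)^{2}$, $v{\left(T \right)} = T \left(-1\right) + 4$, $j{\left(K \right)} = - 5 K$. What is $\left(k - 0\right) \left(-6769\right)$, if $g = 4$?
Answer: $-331681$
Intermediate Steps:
$v{\left(T \right)} = 4 - T$ ($v{\left(T \right)} = - T + 4 = 4 - T$)
$k = 49$ ($k = \left(\left(-5\right) 0 + \left(\left(4 - 4\right) + \left(4 - -3\right)\right)\right)^{2} = \left(0 + \left(0 + \left(4 + 3\right)\right)\right)^{2} = \left(0 + \left(0 + 7\right)\right)^{2} = \left(0 + 7\right)^{2} = 7^{2} = 49$)
$\left(k - 0\right) \left(-6769\right) = \left(49 - 0\right) \left(-6769\right) = \left(49 + 0\right) \left(-6769\right) = 49 \left(-6769\right) = -331681$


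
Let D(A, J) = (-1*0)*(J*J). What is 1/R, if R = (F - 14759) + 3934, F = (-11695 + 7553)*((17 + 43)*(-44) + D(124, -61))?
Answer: 1/10924055 ≈ 9.1541e-8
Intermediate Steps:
D(A, J) = 0 (D(A, J) = 0*J**2 = 0)
F = 10934880 (F = (-11695 + 7553)*((17 + 43)*(-44) + 0) = -4142*(60*(-44) + 0) = -4142*(-2640 + 0) = -4142*(-2640) = 10934880)
R = 10924055 (R = (10934880 - 14759) + 3934 = 10920121 + 3934 = 10924055)
1/R = 1/10924055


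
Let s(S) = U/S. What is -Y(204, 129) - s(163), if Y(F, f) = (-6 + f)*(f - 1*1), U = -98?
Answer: -2566174/163 ≈ -15743.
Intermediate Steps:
Y(F, f) = (-1 + f)*(-6 + f) (Y(F, f) = (-6 + f)*(f - 1) = (-6 + f)*(-1 + f) = (-1 + f)*(-6 + f))
s(S) = -98/S
-Y(204, 129) - s(163) = -(6 + 129² - 7*129) - (-98)/163 = -(6 + 16641 - 903) - (-98)/163 = -1*15744 - 1*(-98/163) = -15744 + 98/163 = -2566174/163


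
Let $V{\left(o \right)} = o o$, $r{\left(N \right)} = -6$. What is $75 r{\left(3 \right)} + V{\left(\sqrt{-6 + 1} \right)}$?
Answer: $-455$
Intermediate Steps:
$V{\left(o \right)} = o^{2}$
$75 r{\left(3 \right)} + V{\left(\sqrt{-6 + 1} \right)} = 75 \left(-6\right) + \left(\sqrt{-6 + 1}\right)^{2} = -450 + \left(\sqrt{-5}\right)^{2} = -450 + \left(i \sqrt{5}\right)^{2} = -450 - 5 = -455$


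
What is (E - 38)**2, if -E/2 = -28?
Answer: 324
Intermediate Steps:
E = 56 (E = -2*(-28) = 56)
(E - 38)**2 = (56 - 38)**2 = 18**2 = 324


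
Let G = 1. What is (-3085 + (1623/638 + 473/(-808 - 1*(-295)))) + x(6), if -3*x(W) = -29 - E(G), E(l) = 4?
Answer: -1005570931/327294 ≈ -3072.4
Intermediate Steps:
x(W) = 11 (x(W) = -(-29 - 1*4)/3 = -(-29 - 4)/3 = -⅓*(-33) = 11)
(-3085 + (1623/638 + 473/(-808 - 1*(-295)))) + x(6) = (-3085 + (1623/638 + 473/(-808 - 1*(-295)))) + 11 = (-3085 + (1623*(1/638) + 473/(-808 + 295))) + 11 = (-3085 + (1623/638 + 473/(-513))) + 11 = (-3085 + (1623/638 + 473*(-1/513))) + 11 = (-3085 + (1623/638 - 473/513)) + 11 = (-3085 + 530825/327294) + 11 = -1009171165/327294 + 11 = -1005570931/327294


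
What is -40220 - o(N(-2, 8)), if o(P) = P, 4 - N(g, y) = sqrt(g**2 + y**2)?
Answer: -40224 + 2*sqrt(17) ≈ -40216.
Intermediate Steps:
N(g, y) = 4 - sqrt(g**2 + y**2)
-40220 - o(N(-2, 8)) = -40220 - (4 - sqrt((-2)**2 + 8**2)) = -40220 - (4 - sqrt(4 + 64)) = -40220 - (4 - sqrt(68)) = -40220 - (4 - 2*sqrt(17)) = -40220 + (-4 + 2*sqrt(17)) = -40224 + 2*sqrt(17)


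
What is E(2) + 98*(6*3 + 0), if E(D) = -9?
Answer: 1755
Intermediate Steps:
E(2) + 98*(6*3 + 0) = -9 + 98*(6*3 + 0) = -9 + 98*(18 + 0) = -9 + 98*18 = -9 + 1764 = 1755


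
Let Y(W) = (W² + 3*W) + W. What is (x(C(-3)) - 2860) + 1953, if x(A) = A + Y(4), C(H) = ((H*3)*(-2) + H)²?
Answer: -650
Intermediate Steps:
Y(W) = W² + 4*W
C(H) = 25*H² (C(H) = ((3*H)*(-2) + H)² = (-6*H + H)² = (-5*H)² = 25*H²)
x(A) = 32 + A (x(A) = A + 4*(4 + 4) = A + 4*8 = A + 32 = 32 + A)
(x(C(-3)) - 2860) + 1953 = ((32 + 25*(-3)²) - 2860) + 1953 = ((32 + 25*9) - 2860) + 1953 = ((32 + 225) - 2860) + 1953 = (257 - 2860) + 1953 = -2603 + 1953 = -650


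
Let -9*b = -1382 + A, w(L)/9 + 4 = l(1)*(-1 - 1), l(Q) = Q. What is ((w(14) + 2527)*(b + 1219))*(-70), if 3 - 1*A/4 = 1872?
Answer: -3432598190/9 ≈ -3.8140e+8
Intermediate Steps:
A = -7476 (A = 12 - 4*1872 = 12 - 7488 = -7476)
w(L) = -54 (w(L) = -36 + 9*(1*(-1 - 1)) = -36 + 9*(1*(-2)) = -36 + 9*(-2) = -36 - 18 = -54)
b = 8858/9 (b = -(-1382 - 7476)/9 = -⅑*(-8858) = 8858/9 ≈ 984.22)
((w(14) + 2527)*(b + 1219))*(-70) = ((-54 + 2527)*(8858/9 + 1219))*(-70) = (2473*(19829/9))*(-70) = (49037117/9)*(-70) = -3432598190/9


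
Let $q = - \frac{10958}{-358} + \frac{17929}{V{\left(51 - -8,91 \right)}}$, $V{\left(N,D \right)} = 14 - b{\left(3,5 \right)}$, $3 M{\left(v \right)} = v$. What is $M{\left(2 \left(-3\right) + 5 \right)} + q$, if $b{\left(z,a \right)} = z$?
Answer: $\frac{9806711}{5907} \approx 1660.2$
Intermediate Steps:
$M{\left(v \right)} = \frac{v}{3}$
$V{\left(N,D \right)} = 11$ ($V{\left(N,D \right)} = 14 - 3 = 11$)
$q = \frac{3269560}{1969}$ ($q = - \frac{10958}{-358} + \frac{17929}{11} = \left(-10958\right) \left(- \frac{1}{358}\right) + 17929 \cdot \frac{1}{11} = \frac{5479}{179} + \frac{17929}{11} = \frac{3269560}{1969} \approx 1660.5$)
$M{\left(2 \left(-3\right) + 5 \right)} + q = \frac{2 \left(-3\right) + 5}{3} + \frac{3269560}{1969} = \frac{-6 + 5}{3} + \frac{3269560}{1969} = \frac{1}{3} \left(-1\right) + \frac{3269560}{1969} = - \frac{1}{3} + \frac{3269560}{1969} = \frac{9806711}{5907}$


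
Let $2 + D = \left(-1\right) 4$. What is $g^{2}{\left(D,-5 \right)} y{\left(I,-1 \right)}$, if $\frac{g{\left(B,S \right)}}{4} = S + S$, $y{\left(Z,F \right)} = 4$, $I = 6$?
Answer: $6400$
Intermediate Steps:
$D = -6$ ($D = -2 - 4 = -6$)
$g{\left(B,S \right)} = 8 S$ ($g{\left(B,S \right)} = 4 \left(S + S\right) = 4 \cdot 2 S = 8 S$)
$g^{2}{\left(D,-5 \right)} y{\left(I,-1 \right)} = \left(8 \left(-5\right)\right)^{2} \cdot 4 = \left(-40\right)^{2} \cdot 4 = 1600 \cdot 4 = 6400$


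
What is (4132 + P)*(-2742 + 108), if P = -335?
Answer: -10001298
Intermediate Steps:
(4132 + P)*(-2742 + 108) = (4132 - 335)*(-2742 + 108) = 3797*(-2634) = -10001298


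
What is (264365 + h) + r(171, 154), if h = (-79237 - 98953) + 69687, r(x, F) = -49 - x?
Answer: 155642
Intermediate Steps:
h = -108503 (h = -178190 + 69687 = -108503)
(264365 + h) + r(171, 154) = (264365 - 108503) + (-49 - 1*171) = 155862 + (-49 - 171) = 155862 - 220 = 155642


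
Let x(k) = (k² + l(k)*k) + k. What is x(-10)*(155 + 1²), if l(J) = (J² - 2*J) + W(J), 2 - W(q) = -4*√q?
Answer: -176280 - 6240*I*√10 ≈ -1.7628e+5 - 19733.0*I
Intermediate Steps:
W(q) = 2 + 4*√q (W(q) = 2 - (-4)*√q = 2 + 4*√q)
l(J) = 2 + J² - 2*J + 4*√J (l(J) = (J² - 2*J) + (2 + 4*√J) = 2 + J² - 2*J + 4*√J)
x(k) = k + k² + k*(2 + k² - 2*k + 4*√k) (x(k) = (k² + (2 + k² - 2*k + 4*√k)*k) + k = (k² + k*(2 + k² - 2*k + 4*√k)) + k = k + k² + k*(2 + k² - 2*k + 4*√k))
x(-10)*(155 + 1²) = (-10*(3 + (-10)² - 1*(-10) + 4*√(-10)))*(155 + 1²) = (-10*(3 + 100 + 10 + 4*(I*√10)))*(155 + 1) = -10*(3 + 100 + 10 + 4*I*√10)*156 = -10*(113 + 4*I*√10)*156 = (-1130 - 40*I*√10)*156 = -176280 - 6240*I*√10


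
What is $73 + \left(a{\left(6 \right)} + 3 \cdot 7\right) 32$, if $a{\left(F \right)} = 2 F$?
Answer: $1129$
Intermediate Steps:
$73 + \left(a{\left(6 \right)} + 3 \cdot 7\right) 32 = 73 + \left(2 \cdot 6 + 3 \cdot 7\right) 32 = 73 + \left(12 + 21\right) 32 = 73 + 33 \cdot 32 = 73 + 1056 = 1129$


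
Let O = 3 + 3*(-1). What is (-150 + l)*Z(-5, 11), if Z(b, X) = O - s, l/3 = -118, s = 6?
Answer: 3024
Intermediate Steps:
O = 0 (O = 3 - 3 = 0)
l = -354 (l = 3*(-118) = -354)
Z(b, X) = -6 (Z(b, X) = 0 - 1*6 = 0 - 6 = -6)
(-150 + l)*Z(-5, 11) = (-150 - 354)*(-6) = -504*(-6) = 3024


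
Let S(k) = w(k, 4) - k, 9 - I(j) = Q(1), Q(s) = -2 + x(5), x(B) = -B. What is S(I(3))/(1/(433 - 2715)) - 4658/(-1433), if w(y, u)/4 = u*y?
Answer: -784820782/1433 ≈ -5.4768e+5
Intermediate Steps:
Q(s) = -7 (Q(s) = -2 - 1*5 = -2 - 5 = -7)
w(y, u) = 4*u*y (w(y, u) = 4*(u*y) = 4*u*y)
I(j) = 16 (I(j) = 9 - 1*(-7) = 9 + 7 = 16)
S(k) = 15*k (S(k) = 4*4*k - k = 16*k - k = 15*k)
S(I(3))/(1/(433 - 2715)) - 4658/(-1433) = (15*16)/(1/(433 - 2715)) - 4658/(-1433) = 240/(1/(-2282)) - 4658*(-1/1433) = 240/(-1/2282) + 4658/1433 = 240*(-2282) + 4658/1433 = -547680 + 4658/1433 = -784820782/1433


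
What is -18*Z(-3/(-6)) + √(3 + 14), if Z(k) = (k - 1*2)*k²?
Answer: 27/4 + √17 ≈ 10.873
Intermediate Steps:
Z(k) = k²*(-2 + k) (Z(k) = (k - 2)*k² = (-2 + k)*k² = k²*(-2 + k))
-18*Z(-3/(-6)) + √(3 + 14) = -18*(-3/(-6))²*(-2 - 3/(-6)) + √(3 + 14) = -18*(-3*(-⅙))²*(-2 - 3*(-⅙)) + √17 = -18*(½)²*(-2 + ½) + √17 = -9*(-3)/(2*2) + √17 = -18*(-3/8) + √17 = 27/4 + √17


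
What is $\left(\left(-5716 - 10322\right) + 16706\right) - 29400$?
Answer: $-28732$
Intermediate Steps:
$\left(\left(-5716 - 10322\right) + 16706\right) - 29400 = \left(-16038 + 16706\right) - 29400 = 668 - 29400 = -28732$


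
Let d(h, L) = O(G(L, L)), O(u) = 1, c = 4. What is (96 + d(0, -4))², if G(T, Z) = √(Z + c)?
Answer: 9409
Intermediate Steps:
G(T, Z) = √(4 + Z) (G(T, Z) = √(Z + 4) = √(4 + Z))
d(h, L) = 1
(96 + d(0, -4))² = (96 + 1)² = 97² = 9409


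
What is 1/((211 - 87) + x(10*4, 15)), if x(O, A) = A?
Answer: 1/139 ≈ 0.0071942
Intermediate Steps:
1/((211 - 87) + x(10*4, 15)) = 1/((211 - 87) + 15) = 1/(124 + 15) = 1/139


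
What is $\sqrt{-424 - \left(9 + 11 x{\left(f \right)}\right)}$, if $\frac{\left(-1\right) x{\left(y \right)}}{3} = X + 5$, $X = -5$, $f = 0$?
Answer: $i \sqrt{433} \approx 20.809 i$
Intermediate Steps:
$x{\left(y \right)} = 0$ ($x{\left(y \right)} = - 3 \left(-5 + 5\right) = \left(-3\right) 0 = 0$)
$\sqrt{-424 - \left(9 + 11 x{\left(f \right)}\right)} = \sqrt{-424 - 9} = \sqrt{-433} = i \sqrt{433}$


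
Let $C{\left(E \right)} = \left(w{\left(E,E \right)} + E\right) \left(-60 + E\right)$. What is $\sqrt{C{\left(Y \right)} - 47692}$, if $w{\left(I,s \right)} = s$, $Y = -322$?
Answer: $2 \sqrt{49579} \approx 445.33$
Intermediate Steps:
$C{\left(E \right)} = 2 E \left(-60 + E\right)$ ($C{\left(E \right)} = \left(E + E\right) \left(-60 + E\right) = 2 E \left(-60 + E\right)$)
$\sqrt{C{\left(Y \right)} - 47692} = \sqrt{2 \left(-322\right) \left(-60 - 322\right) - 47692} = \sqrt{2 \left(-322\right) \left(-382\right) - 47692} = \sqrt{246008 - 47692} = \sqrt{198316} = 2 \sqrt{49579}$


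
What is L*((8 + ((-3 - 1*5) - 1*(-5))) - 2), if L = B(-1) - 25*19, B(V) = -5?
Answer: -1440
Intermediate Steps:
L = -480 (L = -5 - 25*19 = -5 - 475 = -480)
L*((8 + ((-3 - 1*5) - 1*(-5))) - 2) = -480*((8 + ((-3 - 1*5) - 1*(-5))) - 2) = -480*((8 + ((-3 - 5) + 5)) - 2) = -480*((8 + (-8 + 5)) - 2) = -480*((8 - 3) - 2) = -480*(5 - 2) = -480*3 = -1440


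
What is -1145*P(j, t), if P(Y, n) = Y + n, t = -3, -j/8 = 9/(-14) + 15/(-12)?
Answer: -97325/7 ≈ -13904.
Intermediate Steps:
j = 106/7 (j = -8*(9/(-14) + 15/(-12)) = -8*(9*(-1/14) + 15*(-1/12)) = -8*(-9/14 - 5/4) = -8*(-53/28) = 106/7 ≈ 15.143)
-1145*P(j, t) = -1145*(106/7 - 3) = -1145*85/7 = -97325/7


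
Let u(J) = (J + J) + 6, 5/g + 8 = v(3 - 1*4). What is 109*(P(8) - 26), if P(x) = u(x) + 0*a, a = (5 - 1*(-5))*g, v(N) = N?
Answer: -436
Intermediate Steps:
g = -5/9 (g = 5/(-8 + (3 - 1*4)) = 5/(-8 + (3 - 4)) = 5/(-8 - 1) = 5/(-9) = 5*(-⅑) = -5/9 ≈ -0.55556)
u(J) = 6 + 2*J (u(J) = 2*J + 6 = 6 + 2*J)
a = -50/9 (a = (5 - 1*(-5))*(-5/9) = (5 + 5)*(-5/9) = 10*(-5/9) = -50/9 ≈ -5.5556)
P(x) = 6 + 2*x (P(x) = (6 + 2*x) + 0*(-50/9) = (6 + 2*x) + 0 = 6 + 2*x)
109*(P(8) - 26) = 109*((6 + 2*8) - 26) = 109*((6 + 16) - 26) = 109*(22 - 26) = 109*(-4) = -436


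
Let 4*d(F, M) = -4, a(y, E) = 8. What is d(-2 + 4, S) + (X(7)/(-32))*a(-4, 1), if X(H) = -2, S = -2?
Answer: -½ ≈ -0.50000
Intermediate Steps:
d(F, M) = -1 (d(F, M) = (¼)*(-4) = -1)
d(-2 + 4, S) + (X(7)/(-32))*a(-4, 1) = -1 - 2/(-32)*8 = -1 - 2*(-1/32)*8 = -1 + (1/16)*8 = -1 + ½ = -½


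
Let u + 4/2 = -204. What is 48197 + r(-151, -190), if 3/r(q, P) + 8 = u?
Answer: 10314155/214 ≈ 48197.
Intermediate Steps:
u = -206 (u = -2 - 204 = -206)
r(q, P) = -3/214 (r(q, P) = 3/(-8 - 206) = 3/(-214) = 3*(-1/214) = -3/214)
48197 + r(-151, -190) = 48197 - 3/214 = 10314155/214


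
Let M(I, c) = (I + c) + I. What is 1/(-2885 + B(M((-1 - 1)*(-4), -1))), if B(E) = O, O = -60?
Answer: -1/2945 ≈ -0.00033956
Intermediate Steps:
M(I, c) = c + 2*I
B(E) = -60
1/(-2885 + B(M((-1 - 1)*(-4), -1))) = 1/(-2885 - 60) = 1/(-2945) = -1/2945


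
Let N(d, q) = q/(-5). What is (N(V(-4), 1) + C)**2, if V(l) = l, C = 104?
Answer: 269361/25 ≈ 10774.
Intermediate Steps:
N(d, q) = -q/5 (N(d, q) = q*(-1/5) = -q/5)
(N(V(-4), 1) + C)**2 = (-1/5*1 + 104)**2 = (-1/5 + 104)**2 = (519/5)**2 = 269361/25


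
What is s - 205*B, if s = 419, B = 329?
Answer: -67026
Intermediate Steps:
s - 205*B = 419 - 205*329 = 419 - 67445 = -67026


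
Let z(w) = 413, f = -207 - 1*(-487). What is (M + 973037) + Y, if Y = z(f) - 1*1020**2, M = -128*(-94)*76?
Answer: 847482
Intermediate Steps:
f = 280 (f = -207 + 487 = 280)
M = 914432 (M = 12032*76 = 914432)
Y = -1039987 (Y = 413 - 1*1020**2 = 413 - 1*1040400 = 413 - 1040400 = -1039987)
(M + 973037) + Y = (914432 + 973037) - 1039987 = 1887469 - 1039987 = 847482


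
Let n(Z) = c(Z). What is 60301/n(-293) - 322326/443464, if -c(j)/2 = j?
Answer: 6638109907/64967476 ≈ 102.18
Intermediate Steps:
c(j) = -2*j
n(Z) = -2*Z
60301/n(-293) - 322326/443464 = 60301/((-2*(-293))) - 322326/443464 = 60301/586 - 322326*1/443464 = 60301*(1/586) - 161163/221732 = 60301/586 - 161163/221732 = 6638109907/64967476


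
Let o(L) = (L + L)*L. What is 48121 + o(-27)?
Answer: 49579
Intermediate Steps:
o(L) = 2*L² (o(L) = (2*L)*L = 2*L²)
48121 + o(-27) = 48121 + 2*(-27)² = 48121 + 2*729 = 48121 + 1458 = 49579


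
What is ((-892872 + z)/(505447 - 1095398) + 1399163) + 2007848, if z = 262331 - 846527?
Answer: 2009971023529/589951 ≈ 3.4070e+6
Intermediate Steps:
z = -584196
((-892872 + z)/(505447 - 1095398) + 1399163) + 2007848 = ((-892872 - 584196)/(505447 - 1095398) + 1399163) + 2007848 = (-1477068/(-589951) + 1399163) + 2007848 = (-1477068*(-1/589951) + 1399163) + 2007848 = (1477068/589951 + 1399163) + 2007848 = 825439088081/589951 + 2007848 = 2009971023529/589951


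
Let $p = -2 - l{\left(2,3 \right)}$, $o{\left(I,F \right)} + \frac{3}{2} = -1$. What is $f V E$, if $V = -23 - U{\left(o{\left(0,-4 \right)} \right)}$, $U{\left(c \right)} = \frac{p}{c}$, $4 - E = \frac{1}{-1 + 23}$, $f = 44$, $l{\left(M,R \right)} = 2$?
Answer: $- \frac{21402}{5} \approx -4280.4$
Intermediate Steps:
$o{\left(I,F \right)} = - \frac{5}{2}$ ($o{\left(I,F \right)} = - \frac{3}{2} - 1 = - \frac{5}{2}$)
$p = -4$ ($p = -2 - 2 = -4$)
$E = \frac{87}{22}$ ($E = 4 - \frac{1}{-1 + 23} = 4 - \frac{1}{22} = \frac{87}{22} \approx 3.9545$)
$U{\left(c \right)} = - \frac{4}{c}$
$V = - \frac{123}{5}$ ($V = -23 - - \frac{4}{- \frac{5}{2}} = -23 - \left(-4\right) \left(- \frac{2}{5}\right) = -23 - \frac{8}{5} = - \frac{123}{5} \approx -24.6$)
$f V E = 44 \left(- \frac{123}{5}\right) \frac{87}{22} = \left(- \frac{5412}{5}\right) \frac{87}{22} = - \frac{21402}{5}$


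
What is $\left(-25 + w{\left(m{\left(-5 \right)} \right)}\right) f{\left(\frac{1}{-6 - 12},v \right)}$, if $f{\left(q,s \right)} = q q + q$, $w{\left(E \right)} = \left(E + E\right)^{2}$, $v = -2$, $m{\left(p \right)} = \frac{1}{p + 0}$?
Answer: $\frac{391}{300} \approx 1.3033$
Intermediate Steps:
$m{\left(p \right)} = \frac{1}{p}$
$w{\left(E \right)} = 4 E^{2}$ ($w{\left(E \right)} = \left(2 E\right)^{2} = 4 E^{2}$)
$f{\left(q,s \right)} = q + q^{2}$ ($f{\left(q,s \right)} = q^{2} + q = q + q^{2}$)
$\left(-25 + w{\left(m{\left(-5 \right)} \right)}\right) f{\left(\frac{1}{-6 - 12},v \right)} = \left(-25 + 4 \left(\frac{1}{-5}\right)^{2}\right) \frac{1 + \frac{1}{-6 - 12}}{-6 - 12} = \left(-25 + 4 \left(- \frac{1}{5}\right)^{2}\right) \frac{1 + \frac{1}{-18}}{-18} = \left(-25 + 4 \cdot \frac{1}{25}\right) \left(- \frac{1 - \frac{1}{18}}{18}\right) = \left(-25 + \frac{4}{25}\right) \left(\left(- \frac{1}{18}\right) \frac{17}{18}\right) = \left(- \frac{621}{25}\right) \left(- \frac{17}{324}\right) = \frac{391}{300}$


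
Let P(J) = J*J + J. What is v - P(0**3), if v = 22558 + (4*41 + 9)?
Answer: 22731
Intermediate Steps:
v = 22731 (v = 22558 + (164 + 9) = 22558 + 173 = 22731)
P(J) = J + J**2 (P(J) = J**2 + J = J + J**2)
v - P(0**3) = 22731 - 0**3*(1 + 0**3) = 22731 - 0*(1 + 0) = 22731 - 0 = 22731 - 1*0 = 22731 + 0 = 22731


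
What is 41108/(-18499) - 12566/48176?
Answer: -1106438721/445603912 ≈ -2.4830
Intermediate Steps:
41108/(-18499) - 12566/48176 = 41108*(-1/18499) - 12566*1/48176 = -41108/18499 - 6283/24088 = -1106438721/445603912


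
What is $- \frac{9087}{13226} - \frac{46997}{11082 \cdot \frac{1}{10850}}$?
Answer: $- \frac{3372134447917}{73285266} \approx -46014.0$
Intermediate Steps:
$- \frac{9087}{13226} - \frac{46997}{11082 \cdot \frac{1}{10850}} = \left(-9087\right) \frac{1}{13226} - \frac{46997}{11082 \cdot \frac{1}{10850}} = - \frac{9087}{13226} - \frac{46997}{\frac{5541}{5425}} = - \frac{9087}{13226} - \frac{254958725}{5541} = - \frac{3372134447917}{73285266}$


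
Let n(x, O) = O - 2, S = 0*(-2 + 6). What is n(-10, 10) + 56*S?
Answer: 8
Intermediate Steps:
S = 0 (S = 0*4 = 0)
n(x, O) = -2 + O
n(-10, 10) + 56*S = (-2 + 10) + 56*0 = 8 + 0 = 8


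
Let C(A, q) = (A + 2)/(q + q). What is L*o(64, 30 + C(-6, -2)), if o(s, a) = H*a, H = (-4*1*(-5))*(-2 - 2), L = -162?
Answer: 401760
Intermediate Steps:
C(A, q) = (2 + A)/(2*q) (C(A, q) = (2 + A)/((2*q)) = (2 + A)*(1/(2*q)) = (2 + A)/(2*q))
H = -80 (H = -4*(-5)*(-4) = 20*(-4) = -80)
o(s, a) = -80*a
L*o(64, 30 + C(-6, -2)) = -(-12960)*(30 + (½)*(2 - 6)/(-2)) = -(-12960)*(30 + (½)*(-½)*(-4)) = -(-12960)*(30 + 1) = -(-12960)*31 = -162*(-2480) = 401760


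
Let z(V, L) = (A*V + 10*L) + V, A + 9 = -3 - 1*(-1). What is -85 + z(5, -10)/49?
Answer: -4315/49 ≈ -88.061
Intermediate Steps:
A = -11 (A = -9 + (-3 - 1*(-1)) = -9 + (-3 + 1) = -9 - 2 = -11)
z(V, L) = -10*V + 10*L (z(V, L) = (-11*V + 10*L) + V = -10*V + 10*L)
-85 + z(5, -10)/49 = -85 + (-10*5 + 10*(-10))/49 = -85 + (-50 - 100)/49 = -85 + (1/49)*(-150) = -85 - 150/49 = -4315/49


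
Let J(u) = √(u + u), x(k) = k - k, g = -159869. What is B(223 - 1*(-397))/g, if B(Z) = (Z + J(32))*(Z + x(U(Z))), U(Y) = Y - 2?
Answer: -389360/159869 ≈ -2.4355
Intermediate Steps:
U(Y) = -2 + Y
x(k) = 0
J(u) = √2*√u (J(u) = √(2*u) = √2*√u)
B(Z) = Z*(8 + Z) (B(Z) = (Z + √2*√32)*(Z + 0) = (Z + √2*(4*√2))*Z = (Z + 8)*Z = (8 + Z)*Z = Z*(8 + Z))
B(223 - 1*(-397))/g = ((223 - 1*(-397))*(8 + (223 - 1*(-397))))/(-159869) = ((223 + 397)*(8 + (223 + 397)))*(-1/159869) = (620*(8 + 620))*(-1/159869) = (620*628)*(-1/159869) = 389360*(-1/159869) = -389360/159869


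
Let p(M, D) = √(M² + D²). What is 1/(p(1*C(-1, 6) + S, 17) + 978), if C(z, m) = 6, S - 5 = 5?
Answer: 978/955939 - √545/955939 ≈ 0.00099866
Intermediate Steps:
S = 10 (S = 5 + 5 = 10)
p(M, D) = √(D² + M²)
1/(p(1*C(-1, 6) + S, 17) + 978) = 1/(√(17² + (1*6 + 10)²) + 978) = 1/(√(289 + (6 + 10)²) + 978) = 1/(√(289 + 16²) + 978) = 1/(√(289 + 256) + 978) = 1/(√545 + 978) = 1/(978 + √545)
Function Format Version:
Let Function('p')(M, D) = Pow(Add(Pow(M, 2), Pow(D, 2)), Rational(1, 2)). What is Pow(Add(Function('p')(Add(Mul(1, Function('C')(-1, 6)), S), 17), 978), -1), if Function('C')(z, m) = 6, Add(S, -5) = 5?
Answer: Add(Rational(978, 955939), Mul(Rational(-1, 955939), Pow(545, Rational(1, 2)))) ≈ 0.00099866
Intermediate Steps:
S = 10 (S = Add(5, 5) = 10)
Function('p')(M, D) = Pow(Add(Pow(D, 2), Pow(M, 2)), Rational(1, 2))
Pow(Add(Function('p')(Add(Mul(1, Function('C')(-1, 6)), S), 17), 978), -1) = Pow(Add(Pow(Add(Pow(17, 2), Pow(Add(Mul(1, 6), 10), 2)), Rational(1, 2)), 978), -1) = Pow(Add(Pow(Add(289, Pow(Add(6, 10), 2)), Rational(1, 2)), 978), -1) = Pow(Add(Pow(Add(289, Pow(16, 2)), Rational(1, 2)), 978), -1) = Pow(Add(Pow(Add(289, 256), Rational(1, 2)), 978), -1) = Pow(Add(Pow(545, Rational(1, 2)), 978), -1) = Pow(Add(978, Pow(545, Rational(1, 2))), -1)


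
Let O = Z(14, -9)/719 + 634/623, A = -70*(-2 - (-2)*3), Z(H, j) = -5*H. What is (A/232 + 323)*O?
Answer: 3846986352/12990173 ≈ 296.15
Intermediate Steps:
A = -280 (A = -70*(-2 - 1*(-6)) = -70*(-2 + 6) = -70*4 = -280)
O = 412236/447937 (O = -5*14/719 + 634/623 = -70*1/719 + 634*(1/623) = -70/719 + 634/623 = 412236/447937 ≈ 0.92030)
(A/232 + 323)*O = (-280/232 + 323)*(412236/447937) = (-280*1/232 + 323)*(412236/447937) = (-35/29 + 323)*(412236/447937) = (9332/29)*(412236/447937) = 3846986352/12990173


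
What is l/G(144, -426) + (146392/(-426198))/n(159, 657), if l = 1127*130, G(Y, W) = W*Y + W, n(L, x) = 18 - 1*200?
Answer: -31542917557/13309382177 ≈ -2.3700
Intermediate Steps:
n(L, x) = -182 (n(L, x) = 18 - 200 = -182)
G(Y, W) = W + W*Y
l = 146510
l/G(144, -426) + (146392/(-426198))/n(159, 657) = 146510/((-426*(1 + 144))) + (146392/(-426198))/(-182) = 146510/((-426*145)) + (146392*(-1/426198))*(-1/182) = 146510/(-61770) - 73196/213099*(-1/182) = 146510*(-1/61770) + 36598/19392009 = -14651/6177 + 36598/19392009 = -31542917557/13309382177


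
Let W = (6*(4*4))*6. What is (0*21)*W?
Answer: 0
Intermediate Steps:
W = 576 (W = (6*16)*6 = 96*6 = 576)
(0*21)*W = (0*21)*576 = 0*576 = 0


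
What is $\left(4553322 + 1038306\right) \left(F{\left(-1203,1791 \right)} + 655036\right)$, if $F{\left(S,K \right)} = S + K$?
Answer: $3666005515872$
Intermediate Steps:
$F{\left(S,K \right)} = K + S$
$\left(4553322 + 1038306\right) \left(F{\left(-1203,1791 \right)} + 655036\right) = \left(4553322 + 1038306\right) \left(\left(1791 - 1203\right) + 655036\right) = 5591628 \left(588 + 655036\right) = 5591628 \cdot 655624 = 3666005515872$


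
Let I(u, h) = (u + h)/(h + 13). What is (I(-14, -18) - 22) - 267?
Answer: -1413/5 ≈ -282.60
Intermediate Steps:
I(u, h) = (h + u)/(13 + h)
(I(-14, -18) - 22) - 267 = ((-18 - 14)/(13 - 18) - 22) - 267 = (-32/(-5) - 22) - 267 = (-⅕*(-32) - 22) - 267 = (32/5 - 22) - 267 = -78/5 - 267 = -1413/5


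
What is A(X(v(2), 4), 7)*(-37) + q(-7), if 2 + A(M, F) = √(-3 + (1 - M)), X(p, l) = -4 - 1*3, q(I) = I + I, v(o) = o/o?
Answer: 60 - 37*√5 ≈ -22.735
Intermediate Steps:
v(o) = 1
q(I) = 2*I
X(p, l) = -7 (X(p, l) = -4 - 3 = -7)
A(M, F) = -2 + √(-2 - M) (A(M, F) = -2 + √(-3 + (1 - M)) = -2 + √(-2 - M))
A(X(v(2), 4), 7)*(-37) + q(-7) = (-2 + √(-2 - 1*(-7)))*(-37) + 2*(-7) = (-2 + √(-2 + 7))*(-37) - 14 = (-2 + √5)*(-37) - 14 = (74 - 37*√5) - 14 = 60 - 37*√5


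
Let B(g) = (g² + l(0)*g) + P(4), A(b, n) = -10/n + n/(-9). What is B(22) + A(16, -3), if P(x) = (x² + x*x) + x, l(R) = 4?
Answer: 1835/3 ≈ 611.67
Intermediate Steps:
P(x) = x + 2*x² (P(x) = (x² + x²) + x = 2*x² + x = x + 2*x²)
A(b, n) = -10/n - n/9 (A(b, n) = -10/n + n*(-⅑) = -10/n - n/9)
B(g) = 36 + g² + 4*g (B(g) = (g² + 4*g) + 4*(1 + 2*4) = (g² + 4*g) + 4*(1 + 8) = (g² + 4*g) + 4*9 = (g² + 4*g) + 36 = 36 + g² + 4*g)
B(22) + A(16, -3) = (36 + 22² + 4*22) + (-10/(-3) - ⅑*(-3)) = (36 + 484 + 88) + (-10*(-⅓) + ⅓) = 608 + (10/3 + ⅓) = 608 + 11/3 = 1835/3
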